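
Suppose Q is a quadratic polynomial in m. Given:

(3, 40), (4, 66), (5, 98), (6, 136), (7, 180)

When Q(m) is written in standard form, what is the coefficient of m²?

3

First differences: 26, 32, 38, 44. Second differences: 6, 6, 6.
Level-2 differences are constant, so Q has degree 2.
Fitting a degree-2 polynomial gives Q(m) = 3m² + 5m - 2.
The coefficient of m² is 3.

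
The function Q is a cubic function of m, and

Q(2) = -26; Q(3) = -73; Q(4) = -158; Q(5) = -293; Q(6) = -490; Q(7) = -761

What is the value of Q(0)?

2

First differences: -47, -85, -135, -197, -271. Second differences: -38, -50, -62, -74. Third differences: -12, -12, -12.
Level-3 differences are constant, so Q has degree 3.
Fitting a degree-3 polynomial gives Q(m) = -2m³ - m² - 4m + 2.
Then Q(0) = 2.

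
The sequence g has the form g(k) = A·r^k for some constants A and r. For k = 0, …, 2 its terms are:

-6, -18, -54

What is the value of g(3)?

Consecutive ratio: -18/(-6) = 3, and -54/(-18) = 3, so r = 3.
Then A·3^0 = -6 gives A = -6, and g(k) = -6·3^k.
g(3) = -6·3^3 = -162.

-162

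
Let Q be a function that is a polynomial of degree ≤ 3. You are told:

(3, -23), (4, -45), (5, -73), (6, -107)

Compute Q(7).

-147

First differences: -22, -28, -34. Second differences: -6, -6.
Level-2 differences are constant, so Q has degree 2.
Fitting a degree-2 polynomial gives Q(n) = -3n² - n + 7.
Then Q(7) = -147.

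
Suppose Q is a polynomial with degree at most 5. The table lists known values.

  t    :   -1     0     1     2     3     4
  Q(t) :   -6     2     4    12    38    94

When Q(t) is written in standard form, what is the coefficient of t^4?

First differences: 8, 2, 8, 26, 56. Second differences: -6, 6, 18, 30. Third differences: 12, 12, 12.
Level-3 differences are constant, so Q has degree 3.
Fitting a degree-3 polynomial gives Q(t) = 2t³ - 3t² + 3t + 2.
The coefficient of t^4 is 0.

0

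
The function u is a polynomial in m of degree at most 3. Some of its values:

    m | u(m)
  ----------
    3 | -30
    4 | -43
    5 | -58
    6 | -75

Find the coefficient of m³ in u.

0

Write u(m) = am³ + bm² + cm + d; the 4 given values yield a linear system in the 4 coefficients.
Solving, the leading coefficient vanishes, and u(m) = -m² - 6m - 3.
The coefficient of m³ is 0.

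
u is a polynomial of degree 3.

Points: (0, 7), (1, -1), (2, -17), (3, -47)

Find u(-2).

23

Write u(t) = at³ + bt² + ct + d; the 4 given values yield a linear system in the 4 coefficients.
Solving, u(t) = -t³ - t² - 6t + 7.
Then u(-2) = 23.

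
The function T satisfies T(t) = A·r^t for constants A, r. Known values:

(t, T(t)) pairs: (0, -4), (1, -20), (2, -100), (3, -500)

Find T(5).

-12500

Consecutive ratio: -20/(-4) = 5, and -100/(-20) = 5, so r = 5.
Then A·5^0 = -4 gives A = -4, and T(t) = -4·5^t.
T(5) = -4·5^5 = -12500.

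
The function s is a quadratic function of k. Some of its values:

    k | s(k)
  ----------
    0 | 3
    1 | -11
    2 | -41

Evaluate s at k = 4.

Write s(k) = ak² + bk + c; the 3 given values yield a linear system in the 3 coefficients.
Solving, s(k) = -8k² - 6k + 3.
Then s(4) = -149.

-149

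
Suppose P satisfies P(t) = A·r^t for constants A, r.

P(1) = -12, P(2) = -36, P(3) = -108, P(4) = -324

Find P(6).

Consecutive ratio: -36/(-12) = 3, and -108/(-36) = 3, so r = 3.
Then A·3^1 = -12 gives A = -4, and P(t) = -4·3^t.
P(6) = -4·3^6 = -2916.

-2916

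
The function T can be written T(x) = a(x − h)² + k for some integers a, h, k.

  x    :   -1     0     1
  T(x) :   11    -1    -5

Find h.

First differences -12, -4; second difference 8 = 2a, so a = 4.
Expanding, the x-coefficient is −2ah = -8h; matching it to the data gives h = 1, and then k = -5.
So T(x) = 4(x − 1)² − 5.
Hence h = 1.

1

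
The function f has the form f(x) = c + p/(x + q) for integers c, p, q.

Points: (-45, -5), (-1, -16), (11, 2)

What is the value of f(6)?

12

(f(x) − c)(x + q) = p for each data point; the three points give a linear system in c and q, then p follows.
Solving: c = -4, q = -3, p = 48, so f(x) = -4 + 48/(x − 3).
Then f(6) = -4 + 48/3 = 12.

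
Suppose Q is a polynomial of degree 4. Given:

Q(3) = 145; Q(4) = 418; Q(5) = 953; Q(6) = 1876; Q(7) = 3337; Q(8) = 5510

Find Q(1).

1

Write Q(k) = ak^4 + bk³ + ck² + dk + e; the 6 given values yield a linear system in the 5 coefficients.
Solving, Q(k) = k^4 + 3k³ - 2k² + k - 2.
Then Q(1) = 1.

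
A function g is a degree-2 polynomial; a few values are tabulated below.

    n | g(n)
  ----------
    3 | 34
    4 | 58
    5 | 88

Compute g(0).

-2

Write g(n) = an² + bn + c; the 3 given values yield a linear system in the 3 coefficients.
Solving, g(n) = 3n² + 3n - 2.
Then g(0) = -2.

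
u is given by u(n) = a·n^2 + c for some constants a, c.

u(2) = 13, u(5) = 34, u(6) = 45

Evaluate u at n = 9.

From u(2) = 13 and u(5) = 34: 4a + c = 13 and 25a + c = 34.
Subtracting: 21a = 21, so a = 1; then c = 13 − 1·4 = 9.
So u(n) = 1n² + 9, and u(9) = 90.

90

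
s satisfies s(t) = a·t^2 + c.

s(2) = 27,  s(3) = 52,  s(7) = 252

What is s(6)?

From s(2) = 27 and s(3) = 52: 4a + c = 27 and 9a + c = 52.
Subtracting: 5a = 25, so a = 5; then c = 27 − 5·4 = 7.
So s(t) = 5t² + 7, and s(6) = 187.

187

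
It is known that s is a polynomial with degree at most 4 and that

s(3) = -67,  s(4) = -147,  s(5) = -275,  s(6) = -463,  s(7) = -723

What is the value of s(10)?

First differences: -80, -128, -188, -260. Second differences: -48, -60, -72. Third differences: -12, -12.
Level-3 differences are constant, so s has degree 3.
Fitting a degree-3 polynomial gives s(n) = -2n³ - 6n + 5.
Then s(10) = -2055.

-2055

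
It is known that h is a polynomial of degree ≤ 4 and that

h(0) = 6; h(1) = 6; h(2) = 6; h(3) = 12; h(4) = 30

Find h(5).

66

First differences: 0, 0, 6, 18. Second differences: 0, 6, 12. Third differences: 6, 6.
Level-3 differences are constant, so h has degree 3.
Fitting a degree-3 polynomial gives h(t) = t³ - 3t² + 2t + 6.
Then h(5) = 66.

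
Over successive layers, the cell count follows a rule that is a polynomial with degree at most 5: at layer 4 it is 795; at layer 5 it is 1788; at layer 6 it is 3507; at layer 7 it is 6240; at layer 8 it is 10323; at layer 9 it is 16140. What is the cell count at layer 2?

Write the value at x as P(x).
First differences: 993, 1719, 2733, 4083, 5817. Second differences: 726, 1014, 1350, 1734. Third differences: 288, 336, 384. Fourth differences: 48, 48.
Level-4 differences are constant, so P has degree 4.
Fitting a degree-4 polynomial gives P(x) = 2x^4 + 4x³ + x² + 2x + 3.
Then P(2) = 75.

75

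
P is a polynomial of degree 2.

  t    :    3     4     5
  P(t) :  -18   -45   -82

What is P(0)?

Write P(t) = at² + bt + c; the 3 given values yield a linear system in the 3 coefficients.
Solving, P(t) = -5t² + 8t + 3.
The constant term is P(0) = 3.

3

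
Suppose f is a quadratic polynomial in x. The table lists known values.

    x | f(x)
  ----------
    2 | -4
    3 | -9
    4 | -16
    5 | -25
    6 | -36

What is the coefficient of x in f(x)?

First differences: -5, -7, -9, -11. Second differences: -2, -2, -2.
Level-2 differences are constant, so f has degree 2.
Fitting a degree-2 polynomial gives f(x) = -x².
The coefficient of x is 0.

0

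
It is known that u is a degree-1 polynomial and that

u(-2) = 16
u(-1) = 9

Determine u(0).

Write u(t) = at + b; the 2 given values yield a linear system in the 2 coefficients.
Solving, u(t) = -7t + 2.
Then u(0) = 2.

2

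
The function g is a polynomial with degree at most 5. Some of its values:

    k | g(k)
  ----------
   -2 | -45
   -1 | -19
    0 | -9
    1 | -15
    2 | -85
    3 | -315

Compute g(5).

First differences: 26, 10, -6, -70, -230. Second differences: -16, -16, -64, -160. Third differences: 0, -48, -96. Fourth differences: -48, -48.
Level-4 differences are constant, so g has degree 4.
Fitting a degree-4 polynomial gives g(k) = -2k^4 - 4k³ - 6k² + 6k - 9.
Then g(5) = -1879.

-1879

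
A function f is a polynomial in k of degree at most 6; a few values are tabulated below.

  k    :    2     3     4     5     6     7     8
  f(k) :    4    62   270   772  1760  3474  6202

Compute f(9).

First differences: 58, 208, 502, 988, 1714, 2728. Second differences: 150, 294, 486, 726, 1014. Third differences: 144, 192, 240, 288. Fourth differences: 48, 48, 48.
Level-4 differences are constant, so f has degree 4.
Extending the table by one column gives the next first difference 4078, so f(9) = 6202 + 4078 = 10280.

10280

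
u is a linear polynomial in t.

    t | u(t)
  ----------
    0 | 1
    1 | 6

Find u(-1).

Write u(t) = at + b; the 2 given values yield a linear system in the 2 coefficients.
Solving, u(t) = 5t + 1.
Then u(-1) = -4.

-4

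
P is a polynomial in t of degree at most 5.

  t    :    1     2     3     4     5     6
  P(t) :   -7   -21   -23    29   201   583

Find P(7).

1289

First differences: -14, -2, 52, 172, 382. Second differences: 12, 54, 120, 210. Third differences: 42, 66, 90. Fourth differences: 24, 24.
Level-4 differences are constant, so P has degree 4.
Extending the table by one column gives the next first difference 706, so P(7) = 583 + 706 = 1289.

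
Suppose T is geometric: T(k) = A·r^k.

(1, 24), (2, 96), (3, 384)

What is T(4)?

Consecutive ratio: 96/24 = 4, and 384/96 = 4, so r = 4.
Then A·4^1 = 24 gives A = 6, and T(k) = 6·4^k.
T(4) = 6·4^4 = 1536.

1536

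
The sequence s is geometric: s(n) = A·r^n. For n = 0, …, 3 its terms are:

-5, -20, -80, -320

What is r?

4

Consecutive ratio: -20/(-5) = 4, and -80/(-20) = 4, so r = 4.
Then A·4^0 = -5 gives A = -5, and s(n) = -5·4^n.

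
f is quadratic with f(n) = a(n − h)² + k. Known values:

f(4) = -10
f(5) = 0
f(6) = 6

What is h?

7

First differences 10, 6; second difference -4 = 2a, so a = -2.
Expanding, the n-coefficient is −2ah = 4h; matching it to the data gives h = 7, and then k = 8.
So f(n) = -2(n − 7)² + 8.
Hence h = 7.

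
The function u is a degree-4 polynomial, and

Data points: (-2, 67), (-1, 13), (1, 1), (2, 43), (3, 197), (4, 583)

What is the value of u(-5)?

1429

Write u(n) = an^4 + bn³ + cn² + dn + e; the 6 given values yield a linear system in the 5 coefficients.
Solving, u(n) = 2n^4 + 6n² - 6n - 1.
Then u(-5) = 1429.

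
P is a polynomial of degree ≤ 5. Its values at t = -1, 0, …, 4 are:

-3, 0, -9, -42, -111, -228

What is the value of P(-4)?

36

Write P(t) = at^5 + bt^4 + ct³ + dt² + et + p; the 6 given values yield a linear system in the 6 coefficients.
Solving, the top 2 coefficients vanish, and P(t) = -2t³ - 6t² - t.
Then P(-4) = 36.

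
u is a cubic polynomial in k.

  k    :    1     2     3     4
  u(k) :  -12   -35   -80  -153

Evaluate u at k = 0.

Write u(k) = ak³ + bk² + ck + d; the 4 given values yield a linear system in the 4 coefficients.
Solving, u(k) = -k³ - 5k² - k - 5.
Then u(0) = -5.

-5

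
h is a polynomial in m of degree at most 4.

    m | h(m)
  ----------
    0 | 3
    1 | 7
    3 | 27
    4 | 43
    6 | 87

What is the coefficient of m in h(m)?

2

Write h(m) = am^4 + bm³ + cm² + dm + e; the 5 given values yield a linear system in the 5 coefficients.
Solving, the top 2 coefficients vanish, and h(m) = 2m² + 2m + 3.
The coefficient of m is 2.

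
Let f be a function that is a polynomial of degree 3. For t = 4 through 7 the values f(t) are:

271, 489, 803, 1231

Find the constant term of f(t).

-1

Write f(t) = at³ + bt² + ct + d; the 4 given values yield a linear system in the 4 coefficients.
Solving, f(t) = 3t³ + 3t² + 8t - 1.
The constant term is f(0) = -1.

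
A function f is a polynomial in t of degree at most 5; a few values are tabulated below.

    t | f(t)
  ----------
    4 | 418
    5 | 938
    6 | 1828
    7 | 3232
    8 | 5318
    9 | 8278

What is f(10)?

First differences: 520, 890, 1404, 2086, 2960. Second differences: 370, 514, 682, 874. Third differences: 144, 168, 192. Fourth differences: 24, 24.
Level-4 differences are constant, so f has degree 4.
Fitting a degree-4 polynomial gives f(t) = t^4 + 2t³ + 4t² - 7t - 2.
Then f(10) = 12328.

12328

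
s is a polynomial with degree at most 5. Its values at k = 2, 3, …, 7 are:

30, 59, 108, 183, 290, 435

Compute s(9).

First differences: 29, 49, 75, 107, 145. Second differences: 20, 26, 32, 38. Third differences: 6, 6, 6.
Level-3 differences are constant, so s has degree 3.
Fitting a degree-3 polynomial gives s(k) = k³ + k² + 5k + 8.
Then s(9) = 863.

863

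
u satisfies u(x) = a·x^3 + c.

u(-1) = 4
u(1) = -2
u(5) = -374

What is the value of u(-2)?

From u(-1) = 4 and u(1) = -2: -1a + c = 4 and 1a + c = -2.
Subtracting: 2a = -6, so a = -3; then c = 4 − (-3)·(-1) = 1.
So u(x) = -3x³ + 1, and u(-2) = 25.

25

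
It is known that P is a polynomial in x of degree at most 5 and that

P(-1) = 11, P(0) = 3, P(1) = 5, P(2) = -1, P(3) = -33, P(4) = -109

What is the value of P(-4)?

275

First differences: -8, 2, -6, -32, -76. Second differences: 10, -8, -26, -44. Third differences: -18, -18, -18.
Level-3 differences are constant, so P has degree 3.
Fitting a degree-3 polynomial gives P(x) = -3x³ + 5x² + 3.
Then P(-4) = 275.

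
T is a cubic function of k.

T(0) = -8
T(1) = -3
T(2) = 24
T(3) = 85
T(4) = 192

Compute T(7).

Write T(k) = ak³ + bk² + ck + d; the 5 given values yield a linear system in the 4 coefficients.
Solving, T(k) = 2k³ + 5k² - 2k - 8.
Then T(7) = 909.

909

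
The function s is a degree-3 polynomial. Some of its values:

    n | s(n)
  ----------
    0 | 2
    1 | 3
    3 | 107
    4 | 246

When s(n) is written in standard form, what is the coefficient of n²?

Write s(n) = an³ + bn² + cn + d; the 4 given values yield a linear system in the 4 coefficients.
Solving, s(n) = 3n³ + 5n² - 7n + 2.
The coefficient of n² is 5.

5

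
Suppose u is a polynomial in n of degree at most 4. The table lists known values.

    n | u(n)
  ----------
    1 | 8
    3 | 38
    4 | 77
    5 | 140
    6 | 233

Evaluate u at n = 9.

752

Write u(n) = an^4 + bn³ + cn² + dn + e; the 5 given values yield a linear system in the 5 coefficients.
Solving, the leading coefficient vanishes, and u(n) = n³ + 2n + 5.
Then u(9) = 752.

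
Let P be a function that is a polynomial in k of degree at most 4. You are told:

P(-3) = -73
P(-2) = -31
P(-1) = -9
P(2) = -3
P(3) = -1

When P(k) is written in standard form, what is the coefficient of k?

Write P(k) = ak^4 + bk³ + ck² + dk + e; the 5 given values yield a linear system in the 5 coefficients.
Solving, the leading coefficient vanishes, and P(k) = k³ - 4k² + 3k - 1.
The coefficient of k is 3.

3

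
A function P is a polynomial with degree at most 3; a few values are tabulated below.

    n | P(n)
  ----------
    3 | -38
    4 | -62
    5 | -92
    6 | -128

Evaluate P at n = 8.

Write P(n) = an³ + bn² + cn + d; the 4 given values yield a linear system in the 4 coefficients.
Solving, the leading coefficient vanishes, and P(n) = -3n² - 3n - 2.
Then P(8) = -218.

-218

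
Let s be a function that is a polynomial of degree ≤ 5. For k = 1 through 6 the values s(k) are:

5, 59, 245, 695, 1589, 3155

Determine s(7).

5669

First differences: 54, 186, 450, 894, 1566. Second differences: 132, 264, 444, 672. Third differences: 132, 180, 228. Fourth differences: 48, 48.
Level-4 differences are constant, so s has degree 4.
Extending the table by one column gives the next first difference 2514, so s(7) = 3155 + 2514 = 5669.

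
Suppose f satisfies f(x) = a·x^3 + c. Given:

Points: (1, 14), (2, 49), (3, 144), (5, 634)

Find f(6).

From f(1) = 14 and f(2) = 49: 1a + c = 14 and 8a + c = 49.
Subtracting: 7a = 35, so a = 5; then c = 14 − 5·1 = 9.
So f(x) = 5x³ + 9, and f(6) = 1089.

1089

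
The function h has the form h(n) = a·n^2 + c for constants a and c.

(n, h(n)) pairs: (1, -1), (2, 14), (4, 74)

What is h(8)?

314

From h(1) = -1 and h(2) = 14: 1a + c = -1 and 4a + c = 14.
Subtracting: 3a = 15, so a = 5; then c = -1 − 5·1 = -6.
So h(n) = 5n² − 6, and h(8) = 314.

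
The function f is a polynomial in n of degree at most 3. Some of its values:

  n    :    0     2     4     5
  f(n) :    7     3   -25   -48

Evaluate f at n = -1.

Write f(n) = an³ + bn² + cn + d; the 4 given values yield a linear system in the 4 coefficients.
Solving, the leading coefficient vanishes, and f(n) = -3n² + 4n + 7.
Then f(-1) = 0.

0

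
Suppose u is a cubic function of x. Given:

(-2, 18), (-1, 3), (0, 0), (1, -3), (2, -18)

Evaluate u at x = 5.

First differences: -15, -3, -3, -15. Second differences: 12, 0, -12. Third differences: -12, -12.
Level-3 differences are constant, so u has degree 3.
Fitting a degree-3 polynomial gives u(x) = -2x³ - x.
Then u(5) = -255.

-255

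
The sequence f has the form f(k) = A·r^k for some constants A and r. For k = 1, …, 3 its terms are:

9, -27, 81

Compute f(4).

-243

Consecutive ratio: -27/9 = -3, and 81/(-27) = -3, so r = -3.
Then A·(-3)^1 = 9 gives A = -3, and f(k) = -3·(-3)^k.
f(4) = -3·(-3)^4 = -243.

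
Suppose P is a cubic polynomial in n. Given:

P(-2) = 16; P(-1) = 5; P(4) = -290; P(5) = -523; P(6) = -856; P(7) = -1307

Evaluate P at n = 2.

-52

Write P(n) = an³ + bn² + cn + d; the 6 given values yield a linear system in the 4 coefficients.
Solving, P(n) = -3n³ - 5n² - 5n + 2.
Then P(2) = -52.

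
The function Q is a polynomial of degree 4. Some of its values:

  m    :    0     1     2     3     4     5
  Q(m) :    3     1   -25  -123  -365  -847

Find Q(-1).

5

Write Q(m) = am^4 + bm³ + cm² + dm + e; the 6 given values yield a linear system in the 5 coefficients.
Solving, Q(m) = -m^4 - 2m³ + m² + 3.
Then Q(-1) = 5.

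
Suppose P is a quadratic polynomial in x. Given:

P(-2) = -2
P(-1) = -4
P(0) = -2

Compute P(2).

14

Write P(x) = ax² + bx + c; the 3 given values yield a linear system in the 3 coefficients.
Solving, P(x) = 2x² + 4x - 2.
Then P(2) = 14.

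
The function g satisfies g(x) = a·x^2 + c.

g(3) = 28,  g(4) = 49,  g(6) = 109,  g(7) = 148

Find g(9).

From g(3) = 28 and g(4) = 49: 9a + c = 28 and 16a + c = 49.
Subtracting: 7a = 21, so a = 3; then c = 28 − 3·9 = 1.
So g(x) = 3x² + 1, and g(9) = 244.

244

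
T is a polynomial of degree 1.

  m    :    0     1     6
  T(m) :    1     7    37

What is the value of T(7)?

Write T(m) = am + b; the 3 given values yield a linear system in the 2 coefficients.
Solving, T(m) = 6m + 1.
Then T(7) = 43.

43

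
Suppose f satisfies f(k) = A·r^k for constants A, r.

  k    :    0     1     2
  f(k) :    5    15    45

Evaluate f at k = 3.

Consecutive ratio: 15/5 = 3, and 45/15 = 3, so r = 3.
Then A·3^0 = 5 gives A = 5, and f(k) = 5·3^k.
f(3) = 5·3^3 = 135.

135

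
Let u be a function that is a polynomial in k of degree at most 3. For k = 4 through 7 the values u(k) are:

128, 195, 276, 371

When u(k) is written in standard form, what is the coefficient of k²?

First differences: 67, 81, 95. Second differences: 14, 14.
Level-2 differences are constant, so u has degree 2.
Fitting a degree-2 polynomial gives u(k) = 7k² + 4k.
The coefficient of k² is 7.

7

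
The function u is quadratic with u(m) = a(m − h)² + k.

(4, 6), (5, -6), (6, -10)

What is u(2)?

54

First differences -12, -4; second difference 8 = 2a, so a = 4.
Expanding, the m-coefficient is −2ah = -8h; matching it to the data gives h = 6, and then k = -10.
So u(m) = 4(m − 6)² − 10.
u(2) = 4·(-4)² − 10 = 54.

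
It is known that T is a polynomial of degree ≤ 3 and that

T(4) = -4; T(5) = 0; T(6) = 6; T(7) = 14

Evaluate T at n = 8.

Write T(n) = an³ + bn² + cn + d; the 4 given values yield a linear system in the 4 coefficients.
Solving, the leading coefficient vanishes, and T(n) = n² - 5n.
Then T(8) = 24.

24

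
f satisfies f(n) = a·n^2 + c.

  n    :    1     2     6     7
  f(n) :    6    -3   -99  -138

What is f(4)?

From f(1) = 6 and f(2) = -3: 1a + c = 6 and 4a + c = -3.
Subtracting: 3a = -9, so a = -3; then c = 6 − (-3)·1 = 9.
So f(n) = -3n² + 9, and f(4) = -39.

-39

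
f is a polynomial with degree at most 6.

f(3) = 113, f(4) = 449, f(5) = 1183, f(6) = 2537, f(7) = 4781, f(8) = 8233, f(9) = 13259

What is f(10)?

Write f(n) = an^6 + bn^5 + cn^4 + dn³ + en² + pn + q; the 7 given values yield a linear system in the 7 coefficients.
Solving, the top 2 coefficients vanish, and f(n) = 2n^4 + n³ - 7n² - 2n - 7.
Then f(10) = 20273.

20273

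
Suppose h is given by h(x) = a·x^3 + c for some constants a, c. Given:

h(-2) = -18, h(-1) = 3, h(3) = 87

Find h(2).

From h(-2) = -18 and h(-1) = 3: -8a + c = -18 and -1a + c = 3.
Subtracting: 7a = 21, so a = 3; then c = -18 − 3·(-8) = 6.
So h(x) = 3x³ + 6, and h(2) = 30.

30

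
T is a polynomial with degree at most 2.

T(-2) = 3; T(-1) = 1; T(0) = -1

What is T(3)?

-7

First differences: -2, -2.
Level-1 differences are constant, so T has degree 1.
Fitting a degree-1 polynomial gives T(x) = -2x - 1.
Then T(3) = -7.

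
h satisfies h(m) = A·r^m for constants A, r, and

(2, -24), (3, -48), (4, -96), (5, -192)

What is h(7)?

-768

Consecutive ratio: -48/(-24) = 2, and -96/(-48) = 2, so r = 2.
Then A·2^2 = -24 gives A = -6, and h(m) = -6·2^m.
h(7) = -6·2^7 = -768.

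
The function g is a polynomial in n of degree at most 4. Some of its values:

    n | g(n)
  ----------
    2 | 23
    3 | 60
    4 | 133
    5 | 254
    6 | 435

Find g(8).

First differences: 37, 73, 121, 181. Second differences: 36, 48, 60. Third differences: 12, 12.
Level-3 differences are constant, so g has degree 3.
Fitting a degree-3 polynomial gives g(n) = 2n³ - n + 9.
Then g(8) = 1025.

1025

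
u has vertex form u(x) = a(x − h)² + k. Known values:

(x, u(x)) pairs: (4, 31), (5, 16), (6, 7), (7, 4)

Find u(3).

First differences -15, -9, -3; second difference 6 = 2a, so a = 3.
Expanding, the x-coefficient is −2ah = -6h; matching it to the data gives h = 7, and then k = 4.
So u(x) = 3(x − 7)² + 4.
u(3) = 3·(-4)² + 4 = 52.

52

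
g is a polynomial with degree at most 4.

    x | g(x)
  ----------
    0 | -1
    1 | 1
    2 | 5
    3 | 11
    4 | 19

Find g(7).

55

First differences: 2, 4, 6, 8. Second differences: 2, 2, 2.
Level-2 differences are constant, so g has degree 2.
Fitting a degree-2 polynomial gives g(x) = x² + x - 1.
Then g(7) = 55.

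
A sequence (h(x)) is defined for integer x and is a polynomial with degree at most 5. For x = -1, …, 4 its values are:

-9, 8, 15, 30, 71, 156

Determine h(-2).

-54

First differences: 17, 7, 15, 41, 85. Second differences: -10, 8, 26, 44. Third differences: 18, 18, 18.
Level-3 differences are constant, so h has degree 3.
Fitting a degree-3 polynomial gives h(x) = 3x³ - 5x² + 9x + 8.
Then h(-2) = -54.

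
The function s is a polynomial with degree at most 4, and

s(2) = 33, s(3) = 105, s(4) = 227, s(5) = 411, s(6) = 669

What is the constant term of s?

-9

First differences: 72, 122, 184, 258. Second differences: 50, 62, 74. Third differences: 12, 12.
Level-3 differences are constant, so s has degree 3.
Fitting a degree-3 polynomial gives s(n) = 2n³ + 7n² - n - 9.
The constant term is s(0) = -9.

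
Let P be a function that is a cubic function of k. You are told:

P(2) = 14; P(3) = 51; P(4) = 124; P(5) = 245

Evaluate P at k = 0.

0

Write P(k) = ak³ + bk² + ck + d; the 4 given values yield a linear system in the 4 coefficients.
Solving, P(k) = 2k³ - k.
Then P(0) = 0.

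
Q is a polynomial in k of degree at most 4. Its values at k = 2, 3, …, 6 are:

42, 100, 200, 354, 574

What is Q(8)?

1260

First differences: 58, 100, 154, 220. Second differences: 42, 54, 66. Third differences: 12, 12.
Level-3 differences are constant, so Q has degree 3.
Fitting a degree-3 polynomial gives Q(k) = 2k³ + 3k² + 5k + 4.
Then Q(8) = 1260.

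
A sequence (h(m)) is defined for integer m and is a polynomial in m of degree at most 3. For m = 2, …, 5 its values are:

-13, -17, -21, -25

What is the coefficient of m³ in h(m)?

First differences: -4, -4, -4.
Level-1 differences are constant, so h has degree 1.
Fitting a degree-1 polynomial gives h(m) = -4m - 5.
The coefficient of m³ is 0.

0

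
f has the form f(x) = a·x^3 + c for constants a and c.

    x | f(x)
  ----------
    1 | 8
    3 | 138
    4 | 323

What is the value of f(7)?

1718

From f(1) = 8 and f(3) = 138: 1a + c = 8 and 27a + c = 138.
Subtracting: 26a = 130, so a = 5; then c = 8 − 5·1 = 3.
So f(x) = 5x³ + 3, and f(7) = 1718.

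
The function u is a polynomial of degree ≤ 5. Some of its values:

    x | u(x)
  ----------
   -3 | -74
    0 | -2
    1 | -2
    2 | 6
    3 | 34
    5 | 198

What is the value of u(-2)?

Write u(x) = ax^5 + bx^4 + cx³ + dx² + ex + p; the 6 given values yield a linear system in the 6 coefficients.
Solving, the top 2 coefficients vanish, and u(x) = 2x³ - 2x² - 2.
Then u(-2) = -26.

-26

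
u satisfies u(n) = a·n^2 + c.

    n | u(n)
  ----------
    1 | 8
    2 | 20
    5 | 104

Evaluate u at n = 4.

From u(1) = 8 and u(2) = 20: 1a + c = 8 and 4a + c = 20.
Subtracting: 3a = 12, so a = 4; then c = 8 − 4·1 = 4.
So u(n) = 4n² + 4, and u(4) = 68.

68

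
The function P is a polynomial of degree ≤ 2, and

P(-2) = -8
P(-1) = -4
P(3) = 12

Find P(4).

Write P(x) = ax² + bx + c; the 3 given values yield a linear system in the 3 coefficients.
Solving, the leading coefficient vanishes, and P(x) = 4x.
Then P(4) = 16.

16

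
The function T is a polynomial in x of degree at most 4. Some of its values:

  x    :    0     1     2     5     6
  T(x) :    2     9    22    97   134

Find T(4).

Write T(x) = ax^4 + bx³ + cx² + dx + e; the 5 given values yield a linear system in the 5 coefficients.
Solving, the top 2 coefficients vanish, and T(x) = 3x² + 4x + 2.
Then T(4) = 66.

66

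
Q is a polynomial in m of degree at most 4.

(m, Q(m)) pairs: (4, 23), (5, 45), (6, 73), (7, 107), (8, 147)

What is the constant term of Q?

-5

Write Q(m) = am^4 + bm³ + cm² + dm + e; the 5 given values yield a linear system in the 5 coefficients.
Solving, the top 2 coefficients vanish, and Q(m) = 3m² - 5m - 5.
The constant term is Q(0) = -5.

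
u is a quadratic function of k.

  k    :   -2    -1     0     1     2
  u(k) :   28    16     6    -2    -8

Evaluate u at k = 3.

First differences: -12, -10, -8, -6. Second differences: 2, 2, 2.
Level-2 differences are constant, so u has degree 2.
Fitting a degree-2 polynomial gives u(k) = k² - 9k + 6.
Then u(3) = -12.

-12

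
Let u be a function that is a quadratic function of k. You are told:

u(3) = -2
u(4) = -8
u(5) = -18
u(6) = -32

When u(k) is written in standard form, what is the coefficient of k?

Write u(k) = ak² + bk + c; the 4 given values yield a linear system in the 3 coefficients.
Solving, u(k) = -2k² + 8k - 8.
The coefficient of k is 8.

8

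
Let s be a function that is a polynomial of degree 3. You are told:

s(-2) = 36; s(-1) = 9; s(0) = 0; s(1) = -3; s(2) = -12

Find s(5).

First differences: -27, -9, -3, -9. Second differences: 18, 6, -6. Third differences: -12, -12.
Level-3 differences are constant, so s has degree 3.
Fitting a degree-3 polynomial gives s(t) = -2t³ + 3t² - 4t.
Then s(5) = -195.

-195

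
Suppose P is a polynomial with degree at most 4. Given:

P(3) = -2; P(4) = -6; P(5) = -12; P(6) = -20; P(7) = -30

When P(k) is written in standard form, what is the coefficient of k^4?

0

First differences: -4, -6, -8, -10. Second differences: -2, -2, -2.
Level-2 differences are constant, so P has degree 2.
Fitting a degree-2 polynomial gives P(k) = -k² + 3k - 2.
The coefficient of k^4 is 0.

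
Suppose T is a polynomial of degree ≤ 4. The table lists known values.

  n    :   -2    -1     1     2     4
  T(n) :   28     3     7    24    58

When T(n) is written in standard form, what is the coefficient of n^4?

Write T(n) = an^4 + bn³ + cn² + dn + e; the 5 given values yield a linear system in the 5 coefficients.
Solving, the leading coefficient vanishes, and T(n) = -n³ + 7n² + 3n - 2.
The coefficient of n^4 is 0.

0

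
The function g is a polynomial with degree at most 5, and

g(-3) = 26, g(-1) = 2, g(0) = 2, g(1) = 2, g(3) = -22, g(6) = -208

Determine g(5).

Write g(x) = ax^5 + bx^4 + cx³ + dx² + ex + p; the 6 given values yield a linear system in the 6 coefficients.
Solving, the top 2 coefficients vanish, and g(x) = -x³ + x + 2.
Then g(5) = -118.

-118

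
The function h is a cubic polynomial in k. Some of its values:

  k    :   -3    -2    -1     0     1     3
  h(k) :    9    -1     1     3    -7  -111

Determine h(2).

Write h(k) = ak³ + bk² + ck + d; the 6 given values yield a linear system in the 4 coefficients.
Solving, h(k) = -2k³ - 6k² - 2k + 3.
Then h(2) = -41.

-41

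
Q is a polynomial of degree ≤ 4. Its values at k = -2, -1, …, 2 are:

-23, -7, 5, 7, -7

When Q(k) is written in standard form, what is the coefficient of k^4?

0

First differences: 16, 12, 2, -14. Second differences: -4, -10, -16. Third differences: -6, -6.
Level-3 differences are constant, so Q has degree 3.
Fitting a degree-3 polynomial gives Q(k) = -k³ - 5k² + 8k + 5.
The coefficient of k^4 is 0.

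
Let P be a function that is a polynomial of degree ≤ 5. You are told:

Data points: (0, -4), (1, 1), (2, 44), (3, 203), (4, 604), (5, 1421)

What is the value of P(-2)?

28

First differences: 5, 43, 159, 401, 817. Second differences: 38, 116, 242, 416. Third differences: 78, 126, 174. Fourth differences: 48, 48.
Level-4 differences are constant, so P has degree 4.
Fitting a degree-4 polynomial gives P(n) = 2n^4 + n³ + 2n² - 4.
Then P(-2) = 28.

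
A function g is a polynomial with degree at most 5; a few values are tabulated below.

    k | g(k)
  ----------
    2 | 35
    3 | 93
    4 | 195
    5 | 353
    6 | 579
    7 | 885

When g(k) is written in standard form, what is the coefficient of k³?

2

Write g(k) = ak^5 + bk^4 + ck³ + dk² + ek + p; the 6 given values yield a linear system in the 6 coefficients.
Solving, the top 2 coefficients vanish, and g(k) = 2k³ + 4k² + 3.
The coefficient of k³ is 2.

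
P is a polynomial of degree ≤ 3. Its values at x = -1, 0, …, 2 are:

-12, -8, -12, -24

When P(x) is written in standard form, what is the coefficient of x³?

0

First differences: 4, -4, -12. Second differences: -8, -8.
Level-2 differences are constant, so P has degree 2.
Fitting a degree-2 polynomial gives P(x) = -4x² - 8.
The coefficient of x³ is 0.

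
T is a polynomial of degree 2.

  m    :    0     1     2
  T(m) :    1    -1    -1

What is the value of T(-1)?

Write T(m) = am² + bm + c; the 3 given values yield a linear system in the 3 coefficients.
Solving, T(m) = m² - 3m + 1.
Then T(-1) = 5.

5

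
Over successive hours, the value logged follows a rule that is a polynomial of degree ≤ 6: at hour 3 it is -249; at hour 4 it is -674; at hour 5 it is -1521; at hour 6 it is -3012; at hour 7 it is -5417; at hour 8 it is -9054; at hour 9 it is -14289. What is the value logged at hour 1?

-17

Write the value at n as s(n).
First differences: -425, -847, -1491, -2405, -3637, -5235. Second differences: -422, -644, -914, -1232, -1598. Third differences: -222, -270, -318, -366. Fourth differences: -48, -48, -48.
Level-4 differences are constant, so s has degree 4.
Fitting a degree-4 polynomial gives s(n) = -2n^4 - n³ - 5n² - 3n - 6.
Then s(1) = -17.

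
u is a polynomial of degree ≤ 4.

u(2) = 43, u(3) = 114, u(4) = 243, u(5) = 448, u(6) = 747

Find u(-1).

-2

Write u(t) = at^4 + bt³ + ct² + dt + e; the 5 given values yield a linear system in the 5 coefficients.
Solving, the leading coefficient vanishes, and u(t) = 3t³ + 2t² + 4t + 3.
Then u(-1) = -2.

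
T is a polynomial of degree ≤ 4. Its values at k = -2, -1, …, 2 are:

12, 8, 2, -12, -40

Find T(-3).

First differences: -4, -6, -14, -28. Second differences: -2, -8, -14. Third differences: -6, -6.
Level-3 differences are constant, so T has degree 3.
Fitting a degree-3 polynomial gives T(k) = -k³ - 4k² - 9k + 2.
Then T(-3) = 20.

20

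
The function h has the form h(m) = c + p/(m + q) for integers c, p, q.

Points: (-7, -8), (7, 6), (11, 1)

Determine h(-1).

(h(m) − c)(m + q) = p for each data point; the three points give a linear system in c and q, then p follows.
Solving: c = -4, q = -3, p = 40, so h(m) = -4 + 40/(m − 3).
Then h(-1) = -4 + 40/(-4) = -14.

-14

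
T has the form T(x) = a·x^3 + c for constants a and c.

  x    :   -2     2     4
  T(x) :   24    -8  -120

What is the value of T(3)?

-46

From T(-2) = 24 and T(2) = -8: -8a + c = 24 and 8a + c = -8.
Subtracting: 16a = -32, so a = -2; then c = 24 − (-2)·(-8) = 8.
So T(x) = -2x³ + 8, and T(3) = -46.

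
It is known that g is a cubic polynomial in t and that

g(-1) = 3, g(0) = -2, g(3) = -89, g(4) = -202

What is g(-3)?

85

Write g(t) = at³ + bt² + ct + d; the 4 given values yield a linear system in the 4 coefficients.
Solving, g(t) = -3t³ - 2t - 2.
Then g(-3) = 85.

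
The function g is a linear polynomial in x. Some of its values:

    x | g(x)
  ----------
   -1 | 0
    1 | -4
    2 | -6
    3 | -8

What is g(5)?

-12

Write g(x) = ax + b; the 4 given values yield a linear system in the 2 coefficients.
Solving, g(x) = -2x - 2.
Then g(5) = -12.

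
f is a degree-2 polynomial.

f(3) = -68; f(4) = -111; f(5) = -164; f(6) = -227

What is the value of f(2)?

-35

Write f(n) = an² + bn + c; the 4 given values yield a linear system in the 3 coefficients.
Solving, f(n) = -5n² - 8n + 1.
Then f(2) = -35.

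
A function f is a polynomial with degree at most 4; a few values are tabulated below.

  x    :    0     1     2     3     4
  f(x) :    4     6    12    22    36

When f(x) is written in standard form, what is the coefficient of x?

0

First differences: 2, 6, 10, 14. Second differences: 4, 4, 4.
Level-2 differences are constant, so f has degree 2.
Fitting a degree-2 polynomial gives f(x) = 2x² + 4.
The coefficient of x is 0.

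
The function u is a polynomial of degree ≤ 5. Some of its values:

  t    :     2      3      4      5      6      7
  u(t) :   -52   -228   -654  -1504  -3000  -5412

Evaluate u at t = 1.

Write u(t) = at^5 + bt^4 + ct³ + dt² + et + p; the 6 given values yield a linear system in the 6 coefficients.
Solving, the leading coefficient vanishes, and u(t) = -2t^4 - t³ - 6t² + 3t + 6.
Then u(1) = 0.

0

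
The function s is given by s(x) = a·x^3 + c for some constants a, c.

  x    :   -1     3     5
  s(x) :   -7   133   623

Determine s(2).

38

From s(-1) = -7 and s(3) = 133: -1a + c = -7 and 27a + c = 133.
Subtracting: 28a = 140, so a = 5; then c = -7 − 5·(-1) = -2.
So s(x) = 5x³ − 2, and s(2) = 38.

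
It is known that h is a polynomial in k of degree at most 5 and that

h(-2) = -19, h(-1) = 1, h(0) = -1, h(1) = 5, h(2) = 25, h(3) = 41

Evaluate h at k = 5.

First differences: 20, -2, 6, 20, 16. Second differences: -22, 8, 14, -4. Third differences: 30, 6, -18. Fourth differences: -24, -24.
Level-4 differences are constant, so h has degree 4.
Fitting a degree-4 polynomial gives h(k) = -k^4 + 3k³ + 5k² - k - 1.
Then h(5) = -131.

-131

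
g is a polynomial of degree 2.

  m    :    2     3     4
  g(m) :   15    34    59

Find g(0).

-5

Write g(m) = am² + bm + c; the 3 given values yield a linear system in the 3 coefficients.
Solving, g(m) = 3m² + 4m - 5.
Then g(0) = -5.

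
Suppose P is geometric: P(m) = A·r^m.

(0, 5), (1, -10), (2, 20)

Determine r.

Consecutive ratio: -10/5 = -2, and 20/(-10) = -2, so r = -2.
Then A·(-2)^0 = 5 gives A = 5, and P(m) = 5·(-2)^m.

-2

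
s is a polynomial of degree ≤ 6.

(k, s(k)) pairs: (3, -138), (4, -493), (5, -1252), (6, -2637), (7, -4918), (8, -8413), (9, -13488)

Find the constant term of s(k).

3

First differences: -355, -759, -1385, -2281, -3495, -5075. Second differences: -404, -626, -896, -1214, -1580. Third differences: -222, -270, -318, -366. Fourth differences: -48, -48, -48.
Level-4 differences are constant, so s has degree 4.
Fitting a degree-4 polynomial gives s(k) = -2k^4 - k³ + 4k² + 4k + 3.
The constant term is s(0) = 3.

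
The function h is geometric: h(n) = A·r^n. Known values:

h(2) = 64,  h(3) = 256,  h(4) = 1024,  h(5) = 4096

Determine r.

Consecutive ratio: 256/64 = 4, and 1024/256 = 4, so r = 4.
Then A·4^2 = 64 gives A = 4, and h(n) = 4·4^n.

4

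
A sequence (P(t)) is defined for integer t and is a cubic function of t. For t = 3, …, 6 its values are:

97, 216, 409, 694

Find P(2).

Write P(t) = at³ + bt² + ct + d; the 4 given values yield a linear system in the 4 coefficients.
Solving, P(t) = 3t³ + t² + t + 4.
Then P(2) = 34.

34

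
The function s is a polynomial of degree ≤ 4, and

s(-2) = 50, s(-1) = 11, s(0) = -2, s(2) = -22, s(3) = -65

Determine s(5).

Write s(x) = ax^4 + bx³ + cx² + dx + e; the 5 given values yield a linear system in the 5 coefficients.
Solving, the leading coefficient vanishes, and s(x) = -3x³ + 4x² - 6x - 2.
Then s(5) = -307.

-307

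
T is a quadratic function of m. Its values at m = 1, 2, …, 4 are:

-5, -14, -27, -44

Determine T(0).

First differences: -9, -13, -17. Second differences: -4, -4.
Level-2 differences are constant, so T has degree 2.
Fitting a degree-2 polynomial gives T(m) = -2m² - 3m.
Then T(0) = 0.

0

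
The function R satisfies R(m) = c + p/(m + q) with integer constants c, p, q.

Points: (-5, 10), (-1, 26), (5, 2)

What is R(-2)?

(R(m) − c)(m + q) = p for each data point; the three points give a linear system in c and q, then p follows.
Solving: c = 6, q = 0, p = -20, so R(m) = 6 − 20/(m + 0).
Then R(-2) = 6 − 20/(-2) = 16.

16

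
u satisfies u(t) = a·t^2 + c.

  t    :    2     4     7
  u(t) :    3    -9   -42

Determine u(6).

-29

From u(2) = 3 and u(4) = -9: 4a + c = 3 and 16a + c = -9.
Subtracting: 12a = -12, so a = -1; then c = 3 − (-1)·4 = 7.
So u(t) = -1t² + 7, and u(6) = -29.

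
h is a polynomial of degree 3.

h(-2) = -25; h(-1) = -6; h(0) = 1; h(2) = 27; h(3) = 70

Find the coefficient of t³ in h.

2

Write h(t) = at³ + bt² + ct + d; the 5 given values yield a linear system in the 4 coefficients.
Solving, h(t) = 2t³ + 5t + 1.
The coefficient of t³ is 2.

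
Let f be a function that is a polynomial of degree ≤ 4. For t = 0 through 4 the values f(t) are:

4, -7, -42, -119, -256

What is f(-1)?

9

First differences: -11, -35, -77, -137. Second differences: -24, -42, -60. Third differences: -18, -18.
Level-3 differences are constant, so f has degree 3.
Fitting a degree-3 polynomial gives f(t) = -3t³ - 3t² - 5t + 4.
Then f(-1) = 9.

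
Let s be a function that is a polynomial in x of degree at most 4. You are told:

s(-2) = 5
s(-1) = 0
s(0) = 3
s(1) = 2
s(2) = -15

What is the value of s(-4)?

87

First differences: -5, 3, -1, -17. Second differences: 8, -4, -16. Third differences: -12, -12.
Level-3 differences are constant, so s has degree 3.
Fitting a degree-3 polynomial gives s(x) = -2x³ - 2x² + 3x + 3.
Then s(-4) = 87.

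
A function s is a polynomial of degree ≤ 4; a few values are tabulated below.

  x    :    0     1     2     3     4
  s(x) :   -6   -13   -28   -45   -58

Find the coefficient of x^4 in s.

Write s(x) = ax^4 + bx³ + cx² + dx + e; the 5 given values yield a linear system in the 5 coefficients.
Solving, the leading coefficient vanishes, and s(x) = x³ - 7x² - x - 6.
The coefficient of x^4 is 0.

0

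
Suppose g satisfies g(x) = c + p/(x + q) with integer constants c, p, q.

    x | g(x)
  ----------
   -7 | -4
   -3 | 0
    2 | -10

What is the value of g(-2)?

6

(g(x) − c)(x + q) = p for each data point; the three points give a linear system in c and q, then p follows.
Solving: c = -6, q = 1, p = -12, so g(x) = -6 − 12/(x + 1).
Then g(-2) = -6 − 12/(-1) = 6.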